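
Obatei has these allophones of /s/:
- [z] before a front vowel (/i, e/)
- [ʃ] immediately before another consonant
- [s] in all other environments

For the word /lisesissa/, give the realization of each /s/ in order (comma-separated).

[z], [z], [ʃ], [s]

Occurrence 1 (position 3): before a front vowel (/i, e/) → [z].
Occurrence 2 (position 5): before a front vowel (/i, e/) → [z].
Occurrence 3 (position 7): immediately before another consonant → [ʃ].
Occurrence 4 (position 8): no conditioning environment matches → elsewhere allophone [s].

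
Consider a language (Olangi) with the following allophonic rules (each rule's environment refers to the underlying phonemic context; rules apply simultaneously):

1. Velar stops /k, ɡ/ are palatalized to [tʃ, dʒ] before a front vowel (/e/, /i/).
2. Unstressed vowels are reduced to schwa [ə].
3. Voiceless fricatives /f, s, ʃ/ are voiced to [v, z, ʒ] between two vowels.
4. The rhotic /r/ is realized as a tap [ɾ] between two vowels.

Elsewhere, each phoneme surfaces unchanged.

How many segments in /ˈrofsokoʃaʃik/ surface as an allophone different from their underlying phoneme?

Segments that undergo a rule: /o/ → [ə] (rule 2); /o/ → [ə] (rule 2); /ʃ/ → [ʒ] (rule 3); /a/ → [ə] (rule 2); /ʃ/ → [ʒ] (rule 3); /i/ → [ə] (rule 2).
All other segments surface unchanged.

6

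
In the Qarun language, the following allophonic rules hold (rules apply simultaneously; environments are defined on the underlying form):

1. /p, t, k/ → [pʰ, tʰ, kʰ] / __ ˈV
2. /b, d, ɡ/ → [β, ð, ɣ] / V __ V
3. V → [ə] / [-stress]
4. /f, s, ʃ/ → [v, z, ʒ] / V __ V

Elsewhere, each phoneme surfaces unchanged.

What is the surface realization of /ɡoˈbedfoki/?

/ɡ/ — word-initial; rule 2 does not apply here → [ɡ].
/o/ — between /ɡ/ and /b/, in an unstressed syllable — surfaces as [ə] (rule 3).
/b/ (between /o/ and /e/): between two vowels, so rule 2 applies → [β].
/e/ (between /b/ and /d/) is in the target of rule 3 but the environment (in an unstressed syllable) is not met → [e].
/d/ (between /e/ and /f/) fails the environment for rule 2, so it stays [d].
/f/ (between /d/ and /o/): rule 4 targets it, but not between two vowels → unchanged [f].
/o/ (between /f/ and /k/) occurs in an unstressed syllable → [ə] by rule 3.
/k/ (between /o/ and /i/) is in the target of rule 1 but the environment (immediately before a stressed vowel) is not met → [k].
/i/ — word-final, in an unstressed syllable — surfaces as [ə] (rule 3).

[ɡəˈβedfəkə]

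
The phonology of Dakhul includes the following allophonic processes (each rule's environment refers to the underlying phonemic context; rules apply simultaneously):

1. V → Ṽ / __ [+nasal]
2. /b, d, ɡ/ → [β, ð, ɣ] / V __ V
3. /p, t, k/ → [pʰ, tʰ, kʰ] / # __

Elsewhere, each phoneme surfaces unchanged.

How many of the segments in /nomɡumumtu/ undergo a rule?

3

Segments that undergo a rule: /o/ → [õ] (rule 1); /u/ → [ũ] (rule 1); /u/ → [ũ] (rule 1).
All other segments surface unchanged.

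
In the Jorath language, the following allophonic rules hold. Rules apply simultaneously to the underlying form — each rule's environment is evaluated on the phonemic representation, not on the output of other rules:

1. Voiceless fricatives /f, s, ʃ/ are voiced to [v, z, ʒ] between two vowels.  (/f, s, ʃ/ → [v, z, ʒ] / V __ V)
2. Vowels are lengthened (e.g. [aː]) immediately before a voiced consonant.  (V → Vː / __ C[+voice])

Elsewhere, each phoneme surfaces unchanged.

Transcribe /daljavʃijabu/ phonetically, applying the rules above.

/d/ — not in any rule's target class → [d].
/a/ (between /d/ and /l/) occurs before a voiced consonant → [aː] by rule 2.
/l/ stays [l].
/j/ (between /l/ and /a/) is unaffected → [j].
/a/ — between /j/ and /v/, before a voiced consonant — surfaces as [aː] (rule 2).
/v/ (between /a/ and /ʃ/) is unaffected → [v].
/ʃ/ (between /v/ and /i/) fails the environment for rule 1, so it stays [ʃ].
/i/ — between /ʃ/ and /j/, before a voiced consonant — surfaces as [iː] (rule 2).
/j/ (between /i/ and /a/) is unaffected → [j].
/a/ (between /j/ and /b/) occurs before a voiced consonant → [aː] by rule 2.
/b/ stays [b].
/u/ (word-final) is in the target of rule 2 but the environment (before a voiced consonant) is not met → [u].

[daːljaːvʃiːjaːbu]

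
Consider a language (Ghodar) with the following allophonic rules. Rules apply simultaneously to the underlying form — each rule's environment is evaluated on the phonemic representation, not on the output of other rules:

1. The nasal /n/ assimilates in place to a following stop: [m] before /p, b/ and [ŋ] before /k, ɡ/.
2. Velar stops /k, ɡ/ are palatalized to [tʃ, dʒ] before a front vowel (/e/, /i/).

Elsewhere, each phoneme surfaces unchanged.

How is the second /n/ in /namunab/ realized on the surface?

/n/ (between /u/ and /a/): rule 1 targets it, but not before a labial or velar stop → unchanged [n].

[n]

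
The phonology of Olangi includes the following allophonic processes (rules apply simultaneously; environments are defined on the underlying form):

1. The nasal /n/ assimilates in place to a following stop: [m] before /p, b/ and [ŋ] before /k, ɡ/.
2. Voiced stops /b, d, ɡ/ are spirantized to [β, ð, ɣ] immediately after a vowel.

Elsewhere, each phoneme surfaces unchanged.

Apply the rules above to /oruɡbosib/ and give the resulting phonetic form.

[oruɣbosiβ]

/o/ — not in any rule's target class → [o].
/r/ — not in any rule's target class → [r].
/u/ (between /r/ and /ɡ/) is unaffected → [u].
/ɡ/ (between /u/ and /b/) occurs immediately after a vowel → [ɣ] by rule 2.
/b/ (between /ɡ/ and /o/) fails the environment for rule 2, so it stays [b].
/o/ — not in any rule's target class → [o].
/s/ — not in any rule's target class → [s].
/i/ (between /s/ and /b/): no rule targets it → [i].
/b/ (word-final) occurs immediately after a vowel → [β] by rule 2.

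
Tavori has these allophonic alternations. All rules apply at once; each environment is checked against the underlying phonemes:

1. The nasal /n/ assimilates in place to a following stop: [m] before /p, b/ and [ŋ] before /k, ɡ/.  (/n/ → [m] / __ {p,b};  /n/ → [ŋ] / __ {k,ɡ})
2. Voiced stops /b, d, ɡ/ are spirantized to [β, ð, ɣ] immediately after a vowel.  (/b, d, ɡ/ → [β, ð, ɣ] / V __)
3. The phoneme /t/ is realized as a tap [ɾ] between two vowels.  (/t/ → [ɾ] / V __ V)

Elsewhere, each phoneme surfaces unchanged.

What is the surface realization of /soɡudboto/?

[soɣuðboɾo]

/s/ — not in any rule's target class → [s].
/o/ (between /s/ and /ɡ/) is unaffected → [o].
/ɡ/ (between /o/ and /u/) occurs immediately after a vowel → [ɣ] by rule 2.
/u/ — not in any rule's target class → [u].
/d/ (between /u/ and /b/): immediately after a vowel, so rule 2 applies → [ð].
/b/ (between /d/ and /o/): rule 2 targets it, but not immediately after a vowel → unchanged [b].
/o/ (between /b/ and /t/): no rule targets it → [o].
/t/ — between /o/ and /o/, between two vowels — surfaces as [ɾ] (rule 3).
/o/ stays [o].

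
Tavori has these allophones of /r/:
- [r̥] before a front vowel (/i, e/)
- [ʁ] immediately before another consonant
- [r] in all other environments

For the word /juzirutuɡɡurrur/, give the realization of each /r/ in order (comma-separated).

Occurrence 1 (position 5): no conditioning environment matches → elsewhere allophone [r].
Occurrence 2 (position 12): immediately before another consonant → [ʁ].
Occurrence 3 (position 13): no conditioning environment matches → elsewhere allophone [r].
Occurrence 4 (position 15): no conditioning environment matches → elsewhere allophone [r].

[r], [ʁ], [r], [r]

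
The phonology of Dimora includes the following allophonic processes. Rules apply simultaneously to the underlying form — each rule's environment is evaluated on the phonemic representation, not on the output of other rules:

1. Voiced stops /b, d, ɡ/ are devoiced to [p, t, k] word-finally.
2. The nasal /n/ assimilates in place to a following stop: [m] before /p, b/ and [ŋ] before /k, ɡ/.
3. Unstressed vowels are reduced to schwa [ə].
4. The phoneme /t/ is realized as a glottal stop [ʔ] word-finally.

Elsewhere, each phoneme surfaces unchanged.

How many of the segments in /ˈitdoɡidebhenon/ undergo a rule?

Segments that undergo a rule: /o/ → [ə] (rule 3); /i/ → [ə] (rule 3); /e/ → [ə] (rule 3); /e/ → [ə] (rule 3); /o/ → [ə] (rule 3).
All other segments surface unchanged.

5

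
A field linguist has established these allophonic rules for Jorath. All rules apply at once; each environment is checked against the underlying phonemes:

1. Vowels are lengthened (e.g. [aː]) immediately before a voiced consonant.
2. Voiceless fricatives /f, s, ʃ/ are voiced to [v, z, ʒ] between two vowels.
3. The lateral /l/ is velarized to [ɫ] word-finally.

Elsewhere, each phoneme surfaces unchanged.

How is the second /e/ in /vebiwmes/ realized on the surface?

[e]

/e/ — between /m/ and /s/; rule 1 does not apply here → [e].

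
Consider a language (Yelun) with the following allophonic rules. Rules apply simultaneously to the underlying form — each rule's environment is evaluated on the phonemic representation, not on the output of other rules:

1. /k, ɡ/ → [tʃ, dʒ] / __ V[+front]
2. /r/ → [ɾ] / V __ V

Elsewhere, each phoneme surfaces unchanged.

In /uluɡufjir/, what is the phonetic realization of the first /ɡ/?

/ɡ/ — between /u/ and /u/; rule 1 does not apply here → [ɡ].

[ɡ]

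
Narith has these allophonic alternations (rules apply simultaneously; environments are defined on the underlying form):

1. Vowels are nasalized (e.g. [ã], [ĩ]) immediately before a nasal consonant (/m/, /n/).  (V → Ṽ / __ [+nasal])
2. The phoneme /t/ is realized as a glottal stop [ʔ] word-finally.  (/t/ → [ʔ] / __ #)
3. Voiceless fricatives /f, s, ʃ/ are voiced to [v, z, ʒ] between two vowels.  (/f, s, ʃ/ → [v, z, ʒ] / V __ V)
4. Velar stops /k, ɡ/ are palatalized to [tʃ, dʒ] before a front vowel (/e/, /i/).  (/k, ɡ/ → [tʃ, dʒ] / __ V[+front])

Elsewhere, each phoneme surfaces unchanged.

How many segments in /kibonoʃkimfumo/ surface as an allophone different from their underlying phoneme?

5

Segments that undergo a rule: /k/ → [tʃ] (rule 4); /o/ → [õ] (rule 1); /k/ → [tʃ] (rule 4); /i/ → [ĩ] (rule 1); /u/ → [ũ] (rule 1).
All other segments surface unchanged.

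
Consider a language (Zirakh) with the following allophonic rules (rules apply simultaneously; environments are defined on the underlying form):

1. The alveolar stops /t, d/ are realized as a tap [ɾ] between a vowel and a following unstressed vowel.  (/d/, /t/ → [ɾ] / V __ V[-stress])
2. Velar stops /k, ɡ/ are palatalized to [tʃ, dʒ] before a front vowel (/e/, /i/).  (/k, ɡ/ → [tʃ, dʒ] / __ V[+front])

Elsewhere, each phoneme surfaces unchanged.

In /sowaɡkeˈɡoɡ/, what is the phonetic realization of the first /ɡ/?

/ɡ/ (between /a/ and /k/) fails the environment for rule 2, so it stays [ɡ].

[ɡ]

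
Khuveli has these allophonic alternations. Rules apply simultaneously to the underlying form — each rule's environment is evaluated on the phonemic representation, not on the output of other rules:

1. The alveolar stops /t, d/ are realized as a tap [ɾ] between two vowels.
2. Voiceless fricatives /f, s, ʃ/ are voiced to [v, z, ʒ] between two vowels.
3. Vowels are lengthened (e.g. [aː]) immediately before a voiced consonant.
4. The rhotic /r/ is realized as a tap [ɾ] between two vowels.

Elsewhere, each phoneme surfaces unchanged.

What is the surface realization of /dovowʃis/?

/d/ (word-initial) fails the environment for rule 1, so it stays [d].
/o/ (between /d/ and /v/): before a voiced consonant, so rule 3 applies → [oː].
/v/ (between /o/ and /o/) is unaffected → [v].
Rule 3 applies to /o/ (between /v/ and /w/: before a voiced consonant) → [oː].
/w/ (between /o/ and /ʃ/) is unaffected → [w].
/ʃ/ (between /w/ and /i/) fails the environment for rule 2, so it stays [ʃ].
/i/ (between /ʃ/ and /s/) is in the target of rule 3 but the environment (before a voiced consonant) is not met → [i].
/s/ (word-final) fails the environment for rule 2, so it stays [s].

[doːvoːwʃis]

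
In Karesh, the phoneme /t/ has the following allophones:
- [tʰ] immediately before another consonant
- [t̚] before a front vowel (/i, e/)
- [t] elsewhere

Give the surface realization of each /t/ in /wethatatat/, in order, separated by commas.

Occurrence 1 (position 3): immediately before another consonant → [tʰ].
Occurrence 2 (position 6): no conditioning environment matches → elsewhere allophone [t].
Occurrence 3 (position 8): no conditioning environment matches → elsewhere allophone [t].
Occurrence 4 (position 10): no conditioning environment matches → elsewhere allophone [t].

[tʰ], [t], [t], [t]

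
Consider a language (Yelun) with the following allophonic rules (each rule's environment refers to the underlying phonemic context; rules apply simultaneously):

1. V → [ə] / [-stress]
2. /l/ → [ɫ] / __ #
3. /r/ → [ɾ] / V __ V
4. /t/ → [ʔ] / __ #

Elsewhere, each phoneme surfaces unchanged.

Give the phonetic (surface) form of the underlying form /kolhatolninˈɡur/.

/k/ stays [k].
/o/ — between /k/ and /l/, in an unstressed syllable — surfaces as [ə] (rule 1).
/l/ — between /o/ and /h/; rule 2 does not apply here → [l].
/h/ — not in any rule's target class → [h].
/a/ (between /h/ and /t/): in an unstressed syllable, so rule 1 applies → [ə].
/t/ (between /a/ and /o/) is in the target of rule 4 but the environment (word-finally) is not met → [t].
Rule 1 applies to /o/ (between /t/ and /l/: in an unstressed syllable) → [ə].
/l/ (between /o/ and /n/): rule 2 targets it, but not word-finally → unchanged [l].
/n/ stays [n].
Rule 1 applies to /i/ (between /n/ and /n/: in an unstressed syllable) → [ə].
/n/ stays [n].
/ɡ/ stays [ɡ].
/u/ — between /ɡ/ and /r/; rule 1 does not apply here → [u].
/r/ (word-final) fails the environment for rule 3, so it stays [r].

[kəlhətəlnənˈɡur]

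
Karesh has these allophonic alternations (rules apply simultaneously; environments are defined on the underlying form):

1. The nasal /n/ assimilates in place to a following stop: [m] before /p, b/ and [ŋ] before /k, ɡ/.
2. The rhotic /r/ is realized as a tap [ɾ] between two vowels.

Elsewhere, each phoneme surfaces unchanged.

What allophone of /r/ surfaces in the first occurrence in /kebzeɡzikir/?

/r/ (word-final): rule 2 targets it, but not between two vowels → unchanged [r].

[r]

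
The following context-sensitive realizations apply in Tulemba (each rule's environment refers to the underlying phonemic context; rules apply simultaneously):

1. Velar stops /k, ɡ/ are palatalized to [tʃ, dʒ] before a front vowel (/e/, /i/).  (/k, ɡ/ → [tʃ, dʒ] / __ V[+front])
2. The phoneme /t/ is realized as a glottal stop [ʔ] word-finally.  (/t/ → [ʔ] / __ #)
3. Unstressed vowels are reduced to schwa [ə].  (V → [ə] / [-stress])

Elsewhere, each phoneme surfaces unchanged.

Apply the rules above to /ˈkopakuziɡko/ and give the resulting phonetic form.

[ˈkopəkəzəɡkə]

/k/ (word-initial): rule 1 targets it, but not before a front vowel → unchanged [k].
/o/ (between /k/ and /p/) is in the target of rule 3 but the environment (in an unstressed syllable) is not met → [o].
/p/ (between /o/ and /a/): no rule targets it → [p].
Rule 3 applies to /a/ (between /p/ and /k/: in an unstressed syllable) → [ə].
/k/ — between /a/ and /u/; rule 1 does not apply here → [k].
/u/ — between /k/ and /z/, in an unstressed syllable — surfaces as [ə] (rule 3).
/z/ — not in any rule's target class → [z].
/i/ — between /z/ and /ɡ/, in an unstressed syllable — surfaces as [ə] (rule 3).
/ɡ/ — between /i/ and /k/; rule 1 does not apply here → [ɡ].
/k/ (between /ɡ/ and /o/) fails the environment for rule 1, so it stays [k].
Rule 3 applies to /o/ (word-final: in an unstressed syllable) → [ə].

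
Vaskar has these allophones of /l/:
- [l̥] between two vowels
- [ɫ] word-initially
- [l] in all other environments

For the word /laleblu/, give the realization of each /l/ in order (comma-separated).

[ɫ], [l̥], [l]

Occurrence 1 (position 1): word-initially → [ɫ].
Occurrence 2 (position 3): between two vowels → [l̥].
Occurrence 3 (position 6): no conditioning environment matches → elsewhere allophone [l].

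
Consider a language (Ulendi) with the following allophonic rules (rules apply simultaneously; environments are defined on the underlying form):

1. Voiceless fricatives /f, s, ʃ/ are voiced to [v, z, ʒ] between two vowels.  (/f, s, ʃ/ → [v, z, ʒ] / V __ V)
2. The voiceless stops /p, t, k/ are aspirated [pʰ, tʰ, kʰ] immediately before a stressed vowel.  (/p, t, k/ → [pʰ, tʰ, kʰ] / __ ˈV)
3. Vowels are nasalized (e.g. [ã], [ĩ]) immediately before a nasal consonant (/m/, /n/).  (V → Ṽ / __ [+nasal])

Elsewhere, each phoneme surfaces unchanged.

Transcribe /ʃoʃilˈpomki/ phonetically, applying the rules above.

[ʃoʒilˈpʰõmki]

/ʃ/ — word-initial; rule 1 does not apply here → [ʃ].
/o/ (between /ʃ/ and /ʃ/) is in the target of rule 3 but the environment (before a nasal consonant) is not met → [o].
/ʃ/ — between /o/ and /i/, between two vowels — surfaces as [ʒ] (rule 1).
/i/ — between /ʃ/ and /l/; rule 3 does not apply here → [i].
/l/ — not in any rule's target class → [l].
Rule 2 applies to /p/ (between /l/ and /o/: immediately before a stressed vowel) → [pʰ].
/o/ (between /p/ and /m/) occurs before a nasal consonant → [õ] by rule 3.
/m/ — not in any rule's target class → [m].
/k/ — between /m/ and /i/; rule 2 does not apply here → [k].
/i/ (word-final) fails the environment for rule 3, so it stays [i].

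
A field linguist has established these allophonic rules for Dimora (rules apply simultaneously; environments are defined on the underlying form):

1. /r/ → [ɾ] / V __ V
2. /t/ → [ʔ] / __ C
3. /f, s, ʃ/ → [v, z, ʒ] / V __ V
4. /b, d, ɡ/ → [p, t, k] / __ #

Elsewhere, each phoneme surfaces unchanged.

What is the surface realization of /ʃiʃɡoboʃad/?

/ʃ/ (word-initial): rule 3 targets it, but not between two vowels → unchanged [ʃ].
/i/ (between /ʃ/ and /ʃ/) is unaffected → [i].
/ʃ/ — between /i/ and /ɡ/; rule 3 does not apply here → [ʃ].
/ɡ/ (between /ʃ/ and /o/) is in the target of rule 4 but the environment (word-finally) is not met → [ɡ].
/o/ (between /ɡ/ and /b/) is unaffected → [o].
/b/ (between /o/ and /o/) fails the environment for rule 4, so it stays [b].
/o/ stays [o].
/ʃ/ (between /o/ and /a/) occurs between two vowels → [ʒ] by rule 3.
/a/ stays [a].
Rule 4 applies to /d/ (word-final: word-finally) → [t].

[ʃiʃɡoboʒat]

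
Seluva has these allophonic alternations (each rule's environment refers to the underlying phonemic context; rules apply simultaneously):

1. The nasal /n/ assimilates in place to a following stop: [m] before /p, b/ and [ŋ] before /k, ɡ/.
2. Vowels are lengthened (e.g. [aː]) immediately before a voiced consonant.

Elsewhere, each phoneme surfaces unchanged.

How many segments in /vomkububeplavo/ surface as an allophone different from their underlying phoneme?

Segments that undergo a rule: /o/ → [oː] (rule 2); /u/ → [uː] (rule 2); /u/ → [uː] (rule 2); /a/ → [aː] (rule 2).
All other segments surface unchanged.

4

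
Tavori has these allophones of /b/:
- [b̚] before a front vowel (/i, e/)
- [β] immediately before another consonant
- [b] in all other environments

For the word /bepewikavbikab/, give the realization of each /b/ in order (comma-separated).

[b̚], [b̚], [b]

Occurrence 1 (position 1): before a front vowel (/i, e/) → [b̚].
Occurrence 2 (position 10): before a front vowel (/i, e/) → [b̚].
Occurrence 3 (position 14): no conditioning environment matches → elsewhere allophone [b].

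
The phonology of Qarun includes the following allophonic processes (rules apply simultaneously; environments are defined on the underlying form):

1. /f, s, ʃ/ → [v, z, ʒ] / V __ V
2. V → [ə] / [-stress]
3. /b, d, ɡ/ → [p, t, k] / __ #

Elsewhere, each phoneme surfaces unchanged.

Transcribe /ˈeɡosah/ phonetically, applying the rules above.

[ˈeɡəzəh]

/e/ (word-initial) fails the environment for rule 2, so it stays [e].
/ɡ/ (between /e/ and /o/) fails the environment for rule 3, so it stays [ɡ].
Rule 2 applies to /o/ (between /ɡ/ and /s/: in an unstressed syllable) → [ə].
Rule 1 applies to /s/ (between /o/ and /a/: between two vowels) → [z].
/a/ (between /s/ and /h/) occurs in an unstressed syllable → [ə] by rule 2.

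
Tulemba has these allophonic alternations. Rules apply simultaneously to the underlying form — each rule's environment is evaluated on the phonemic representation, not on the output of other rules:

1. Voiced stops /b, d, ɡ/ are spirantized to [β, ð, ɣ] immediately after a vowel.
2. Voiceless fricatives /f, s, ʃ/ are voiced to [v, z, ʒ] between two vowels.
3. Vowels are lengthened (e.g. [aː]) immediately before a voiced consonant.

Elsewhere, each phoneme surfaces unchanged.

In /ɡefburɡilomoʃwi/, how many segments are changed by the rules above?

3

Segments that undergo a rule: /u/ → [uː] (rule 3); /i/ → [iː] (rule 3); /o/ → [oː] (rule 3).
All other segments surface unchanged.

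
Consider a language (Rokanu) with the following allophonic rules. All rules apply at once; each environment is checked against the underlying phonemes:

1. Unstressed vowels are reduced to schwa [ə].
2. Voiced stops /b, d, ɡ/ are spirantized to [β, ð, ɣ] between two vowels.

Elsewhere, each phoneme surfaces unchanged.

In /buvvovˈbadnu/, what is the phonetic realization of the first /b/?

/b/ (word-initial) fails the environment for rule 2, so it stays [b].

[b]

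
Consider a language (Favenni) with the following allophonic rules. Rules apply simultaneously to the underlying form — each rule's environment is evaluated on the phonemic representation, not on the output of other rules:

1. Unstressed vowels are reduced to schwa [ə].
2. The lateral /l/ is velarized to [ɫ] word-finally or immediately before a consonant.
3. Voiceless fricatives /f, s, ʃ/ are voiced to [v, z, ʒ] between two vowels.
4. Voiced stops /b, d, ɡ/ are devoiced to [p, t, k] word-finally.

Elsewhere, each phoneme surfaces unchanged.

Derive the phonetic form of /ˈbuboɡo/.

/b/ (word-initial): rule 4 targets it, but not word-finally → unchanged [b].
/u/ (between /b/ and /b/) is in the target of rule 1 but the environment (in an unstressed syllable) is not met → [u].
/b/ (between /u/ and /o/) is in the target of rule 4 but the environment (word-finally) is not met → [b].
Rule 1 applies to /o/ (between /b/ and /ɡ/: in an unstressed syllable) → [ə].
/ɡ/ (between /o/ and /o/): rule 4 targets it, but not word-finally → unchanged [ɡ].
Rule 1 applies to /o/ (word-final: in an unstressed syllable) → [ə].

[ˈbubəɡə]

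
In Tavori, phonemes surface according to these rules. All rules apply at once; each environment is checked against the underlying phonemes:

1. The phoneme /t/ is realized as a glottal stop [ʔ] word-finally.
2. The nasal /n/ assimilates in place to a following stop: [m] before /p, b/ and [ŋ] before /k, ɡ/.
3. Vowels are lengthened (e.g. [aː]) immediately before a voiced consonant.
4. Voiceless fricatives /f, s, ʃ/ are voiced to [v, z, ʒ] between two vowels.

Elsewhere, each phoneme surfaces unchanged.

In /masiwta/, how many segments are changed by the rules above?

Segments that undergo a rule: /s/ → [z] (rule 4); /i/ → [iː] (rule 3).
All other segments surface unchanged.

2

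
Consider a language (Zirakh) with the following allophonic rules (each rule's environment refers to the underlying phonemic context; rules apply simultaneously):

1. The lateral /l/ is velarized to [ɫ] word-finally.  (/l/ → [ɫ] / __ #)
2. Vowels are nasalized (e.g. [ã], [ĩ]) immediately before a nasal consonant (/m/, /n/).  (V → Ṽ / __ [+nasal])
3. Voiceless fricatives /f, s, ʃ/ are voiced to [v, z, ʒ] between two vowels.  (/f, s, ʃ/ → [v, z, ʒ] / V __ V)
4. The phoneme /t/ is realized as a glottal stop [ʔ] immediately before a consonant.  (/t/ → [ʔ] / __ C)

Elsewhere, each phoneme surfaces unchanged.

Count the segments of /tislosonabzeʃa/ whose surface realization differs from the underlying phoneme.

Segments that undergo a rule: /s/ → [z] (rule 3); /o/ → [õ] (rule 2); /ʃ/ → [ʒ] (rule 3).
All other segments surface unchanged.

3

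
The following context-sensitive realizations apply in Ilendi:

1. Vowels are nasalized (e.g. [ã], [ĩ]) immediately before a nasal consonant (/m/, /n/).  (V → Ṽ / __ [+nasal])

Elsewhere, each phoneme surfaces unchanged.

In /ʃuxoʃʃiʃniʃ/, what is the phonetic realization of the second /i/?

[i]

/i/ — between /n/ and /ʃ/; rule 1 does not apply here → [i].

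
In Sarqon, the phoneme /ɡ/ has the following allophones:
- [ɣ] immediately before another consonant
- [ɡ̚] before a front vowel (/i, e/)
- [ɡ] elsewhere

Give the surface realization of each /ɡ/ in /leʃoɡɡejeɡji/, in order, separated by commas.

[ɣ], [ɡ̚], [ɣ]

Occurrence 1 (position 5): immediately before another consonant → [ɣ].
Occurrence 2 (position 6): before a front vowel (/i, e/) → [ɡ̚].
Occurrence 3 (position 10): immediately before another consonant → [ɣ].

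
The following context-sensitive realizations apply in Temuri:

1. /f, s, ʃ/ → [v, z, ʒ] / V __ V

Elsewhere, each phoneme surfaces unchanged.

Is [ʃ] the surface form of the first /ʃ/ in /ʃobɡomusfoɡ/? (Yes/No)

Yes

/ʃ/ (word-initial): rule 1 targets it, but not between two vowels → unchanged [ʃ].
The actual realization is [ʃ], which matches [ʃ].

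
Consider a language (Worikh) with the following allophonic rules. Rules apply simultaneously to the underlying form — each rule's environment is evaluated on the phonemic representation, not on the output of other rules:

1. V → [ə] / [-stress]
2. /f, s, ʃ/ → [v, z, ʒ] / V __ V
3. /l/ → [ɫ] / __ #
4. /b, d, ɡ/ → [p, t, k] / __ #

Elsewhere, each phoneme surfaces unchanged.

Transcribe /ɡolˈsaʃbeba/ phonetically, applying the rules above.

/ɡ/ (word-initial): rule 4 targets it, but not word-finally → unchanged [ɡ].
/o/ (between /ɡ/ and /l/) occurs in an unstressed syllable → [ə] by rule 1.
/l/ (between /o/ and /s/) is in the target of rule 3 but the environment (word-finally) is not met → [l].
/s/ (between /l/ and /a/) is in the target of rule 2 but the environment (between two vowels) is not met → [s].
/a/ (between /s/ and /ʃ/): rule 1 targets it, but not in an unstressed syllable → unchanged [a].
/ʃ/ (between /a/ and /b/) fails the environment for rule 2, so it stays [ʃ].
/b/ (between /ʃ/ and /e/): rule 4 targets it, but not word-finally → unchanged [b].
/e/ (between /b/ and /b/): in an unstressed syllable, so rule 1 applies → [ə].
/b/ (between /e/ and /a/): rule 4 targets it, but not word-finally → unchanged [b].
/a/ — word-final, in an unstressed syllable — surfaces as [ə] (rule 1).

[ɡəlˈsaʃbəbə]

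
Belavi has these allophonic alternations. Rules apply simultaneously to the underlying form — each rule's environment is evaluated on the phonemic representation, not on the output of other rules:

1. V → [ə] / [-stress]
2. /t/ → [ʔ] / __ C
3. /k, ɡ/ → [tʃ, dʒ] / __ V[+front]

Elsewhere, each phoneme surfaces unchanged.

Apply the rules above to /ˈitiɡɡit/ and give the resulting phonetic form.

/i/ (word-initial) is in the target of rule 1 but the environment (in an unstressed syllable) is not met → [i].
/t/ (between /i/ and /i/) fails the environment for rule 2, so it stays [t].
/i/ meets the environment for rule 1 (in an unstressed syllable) → [ə].
/ɡ/ (between /i/ and /ɡ/) fails the environment for rule 3, so it stays [ɡ].
/ɡ/ (between /ɡ/ and /i/): before a front vowel, so rule 3 applies → [dʒ].
/i/ meets the environment for rule 1 (in an unstressed syllable) → [ə].
/t/ (word-final): rule 2 targets it, but not immediately before a consonant → unchanged [t].

[ˈitəɡdʒət]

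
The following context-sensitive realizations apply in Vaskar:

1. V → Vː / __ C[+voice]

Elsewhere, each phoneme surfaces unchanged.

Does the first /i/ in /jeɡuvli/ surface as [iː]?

No

/i/ (word-final) fails the environment for rule 1, so it stays [i].
The actual realization is [i], not [iː].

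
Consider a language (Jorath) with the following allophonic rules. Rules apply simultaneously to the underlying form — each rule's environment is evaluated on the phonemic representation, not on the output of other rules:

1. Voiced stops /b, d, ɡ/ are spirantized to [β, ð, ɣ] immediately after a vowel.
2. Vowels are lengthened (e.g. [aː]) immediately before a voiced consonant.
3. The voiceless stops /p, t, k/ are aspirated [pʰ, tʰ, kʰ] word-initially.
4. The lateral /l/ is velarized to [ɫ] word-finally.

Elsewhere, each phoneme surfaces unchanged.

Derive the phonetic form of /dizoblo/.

[diːzoːβlo]

/d/ — word-initial; rule 1 does not apply here → [d].
Rule 2 applies to /i/ (between /d/ and /z/: before a voiced consonant) → [iː].
/z/ (between /i/ and /o/): no rule targets it → [z].
/o/ (between /z/ and /b/): before a voiced consonant, so rule 2 applies → [oː].
/b/ — between /o/ and /l/, immediately after a vowel — surfaces as [β] (rule 1).
/l/ (between /b/ and /o/) is in the target of rule 4 but the environment (word-finally) is not met → [l].
/o/ (word-final): rule 2 targets it, but not before a voiced consonant → unchanged [o].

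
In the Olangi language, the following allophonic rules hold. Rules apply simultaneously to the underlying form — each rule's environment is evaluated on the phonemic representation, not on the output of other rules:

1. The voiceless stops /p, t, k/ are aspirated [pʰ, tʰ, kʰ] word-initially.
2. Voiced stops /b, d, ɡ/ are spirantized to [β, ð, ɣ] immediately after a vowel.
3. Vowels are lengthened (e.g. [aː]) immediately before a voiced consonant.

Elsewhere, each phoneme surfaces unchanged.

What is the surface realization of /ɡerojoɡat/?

/ɡ/ (word-initial) fails the environment for rule 2, so it stays [ɡ].
Rule 3 applies to /e/ (between /ɡ/ and /r/: before a voiced consonant) → [eː].
/r/ (between /e/ and /o/) is unaffected → [r].
/o/ — between /r/ and /j/, before a voiced consonant — surfaces as [oː] (rule 3).
/j/ (between /o/ and /o/): no rule targets it → [j].
/o/ (between /j/ and /ɡ/): before a voiced consonant, so rule 3 applies → [oː].
/ɡ/ meets the environment for rule 2 (immediately after a vowel) → [ɣ].
/a/ (between /ɡ/ and /t/) is in the target of rule 3 but the environment (before a voiced consonant) is not met → [a].
/t/ — word-final; rule 1 does not apply here → [t].

[ɡeːroːjoːɣat]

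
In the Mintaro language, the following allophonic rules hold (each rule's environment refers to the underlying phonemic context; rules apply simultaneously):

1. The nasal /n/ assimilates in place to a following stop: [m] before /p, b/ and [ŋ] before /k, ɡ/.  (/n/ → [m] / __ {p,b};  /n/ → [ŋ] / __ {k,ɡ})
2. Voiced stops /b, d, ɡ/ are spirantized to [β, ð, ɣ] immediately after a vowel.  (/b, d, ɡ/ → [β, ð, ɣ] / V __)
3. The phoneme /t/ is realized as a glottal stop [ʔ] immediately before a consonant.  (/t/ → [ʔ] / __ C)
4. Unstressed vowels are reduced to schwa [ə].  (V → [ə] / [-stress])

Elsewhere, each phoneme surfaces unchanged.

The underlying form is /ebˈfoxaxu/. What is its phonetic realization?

Rule 4 applies to /e/ (word-initial: in an unstressed syllable) → [ə].
/b/ (between /e/ and /f/) occurs immediately after a vowel → [β] by rule 2.
/f/ — not in any rule's target class → [f].
/o/ — between /f/ and /x/; rule 4 does not apply here → [o].
/x/ stays [x].
/a/ meets the environment for rule 4 (in an unstressed syllable) → [ə].
/x/ stays [x].
Rule 4 applies to /u/ (word-final: in an unstressed syllable) → [ə].

[əβˈfoxəxə]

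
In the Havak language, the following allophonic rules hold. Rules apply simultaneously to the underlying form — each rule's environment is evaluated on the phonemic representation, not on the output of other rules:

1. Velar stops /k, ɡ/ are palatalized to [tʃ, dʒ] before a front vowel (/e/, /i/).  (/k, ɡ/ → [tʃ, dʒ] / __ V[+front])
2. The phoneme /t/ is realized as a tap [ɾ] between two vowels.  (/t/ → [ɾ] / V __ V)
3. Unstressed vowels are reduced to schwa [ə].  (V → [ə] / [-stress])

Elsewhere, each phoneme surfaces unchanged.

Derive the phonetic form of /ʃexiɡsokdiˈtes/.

[ʃəxəɡsəkdəˈɾes]

/ʃ/ (word-initial) is unaffected → [ʃ].
/e/ meets the environment for rule 3 (in an unstressed syllable) → [ə].
/x/ stays [x].
/i/ — between /x/ and /ɡ/, in an unstressed syllable — surfaces as [ə] (rule 3).
/ɡ/ — between /i/ and /s/; rule 1 does not apply here → [ɡ].
/s/ (between /ɡ/ and /o/) is unaffected → [s].
/o/ — between /s/ and /k/, in an unstressed syllable — surfaces as [ə] (rule 3).
/k/ — between /o/ and /d/; rule 1 does not apply here → [k].
/d/ (between /k/ and /i/): no rule targets it → [d].
/i/ meets the environment for rule 3 (in an unstressed syllable) → [ə].
/t/ meets the environment for rule 2 (between two vowels) → [ɾ].
/e/ (between /t/ and /s/) fails the environment for rule 3, so it stays [e].
/s/ (word-final) is unaffected → [s].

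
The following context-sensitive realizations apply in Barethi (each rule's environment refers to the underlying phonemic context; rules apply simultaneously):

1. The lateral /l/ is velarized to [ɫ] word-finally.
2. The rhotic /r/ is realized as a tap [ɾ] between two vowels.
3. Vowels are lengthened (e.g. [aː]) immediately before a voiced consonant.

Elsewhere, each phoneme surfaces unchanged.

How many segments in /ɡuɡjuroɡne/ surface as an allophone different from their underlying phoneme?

Segments that undergo a rule: /u/ → [uː] (rule 3); /u/ → [uː] (rule 3); /r/ → [ɾ] (rule 2); /o/ → [oː] (rule 3).
All other segments surface unchanged.

4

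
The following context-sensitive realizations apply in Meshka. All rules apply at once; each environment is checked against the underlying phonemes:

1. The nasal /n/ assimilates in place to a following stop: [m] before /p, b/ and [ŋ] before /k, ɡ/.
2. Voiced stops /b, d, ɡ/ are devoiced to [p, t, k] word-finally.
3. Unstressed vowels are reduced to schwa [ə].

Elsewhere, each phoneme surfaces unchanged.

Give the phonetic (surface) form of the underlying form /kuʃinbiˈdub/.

/k/ (word-initial): no rule targets it → [k].
/u/ (between /k/ and /ʃ/): in an unstressed syllable, so rule 3 applies → [ə].
/ʃ/ (between /u/ and /i/) is unaffected → [ʃ].
/i/ — between /ʃ/ and /n/, in an unstressed syllable — surfaces as [ə] (rule 3).
/n/ (between /i/ and /b/): before a labial or velar stop, so rule 1 applies → [m].
/b/ (between /n/ and /i/) fails the environment for rule 2, so it stays [b].
/i/ meets the environment for rule 3 (in an unstressed syllable) → [ə].
/d/ — between /i/ and /u/; rule 2 does not apply here → [d].
/u/ — between /d/ and /b/; rule 3 does not apply here → [u].
/b/ (word-final): word-finally, so rule 2 applies → [p].

[kəʃəmbəˈdup]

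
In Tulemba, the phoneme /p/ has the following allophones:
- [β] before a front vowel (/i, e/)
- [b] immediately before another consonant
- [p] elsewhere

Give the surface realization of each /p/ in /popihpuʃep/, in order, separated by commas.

Occurrence 1 (position 1): no conditioning environment matches → elsewhere allophone [p].
Occurrence 2 (position 3): before a front vowel (/i, e/) → [β].
Occurrence 3 (position 6): no conditioning environment matches → elsewhere allophone [p].
Occurrence 4 (position 10): no conditioning environment matches → elsewhere allophone [p].

[p], [β], [p], [p]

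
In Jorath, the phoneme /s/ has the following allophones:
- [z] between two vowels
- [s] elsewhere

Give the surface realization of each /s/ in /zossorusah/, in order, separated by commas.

[s], [s], [z]

Occurrence 1 (position 3): no conditioning environment matches → elsewhere allophone [s].
Occurrence 2 (position 4): no conditioning environment matches → elsewhere allophone [s].
Occurrence 3 (position 8): between two vowels → [z].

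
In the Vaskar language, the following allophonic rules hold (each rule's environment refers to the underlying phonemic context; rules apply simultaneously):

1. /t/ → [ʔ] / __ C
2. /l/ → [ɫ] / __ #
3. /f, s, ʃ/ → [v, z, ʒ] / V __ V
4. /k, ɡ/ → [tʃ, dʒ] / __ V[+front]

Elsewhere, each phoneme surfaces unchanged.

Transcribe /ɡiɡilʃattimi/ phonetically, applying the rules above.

[dʒidʒilʃaʔtimi]

/ɡ/ (word-initial) occurs before a front vowel → [dʒ] by rule 4.
/i/ (between /ɡ/ and /ɡ/) is unaffected → [i].
/ɡ/ (between /i/ and /i/) occurs before a front vowel → [dʒ] by rule 4.
/i/ (between /ɡ/ and /l/) is unaffected → [i].
/l/ (between /i/ and /ʃ/): rule 2 targets it, but not word-finally → unchanged [l].
/ʃ/ (between /l/ and /a/): rule 3 targets it, but not between two vowels → unchanged [ʃ].
/a/ (between /ʃ/ and /t/) is unaffected → [a].
/t/ meets the environment for rule 1 (immediately before a consonant) → [ʔ].
/t/ (between /t/ and /i/) is in the target of rule 1 but the environment (immediately before a consonant) is not met → [t].
/i/ (between /t/ and /m/) is unaffected → [i].
/m/ — not in any rule's target class → [m].
/i/ (word-final) is unaffected → [i].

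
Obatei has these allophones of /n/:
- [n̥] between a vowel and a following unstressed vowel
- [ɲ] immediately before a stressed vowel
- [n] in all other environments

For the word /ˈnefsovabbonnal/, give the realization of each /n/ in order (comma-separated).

Occurrence 1 (position 1): immediately before a stressed vowel → [ɲ].
Occurrence 2 (position 11): no conditioning environment matches → elsewhere allophone [n].
Occurrence 3 (position 12): no conditioning environment matches → elsewhere allophone [n].

[ɲ], [n], [n]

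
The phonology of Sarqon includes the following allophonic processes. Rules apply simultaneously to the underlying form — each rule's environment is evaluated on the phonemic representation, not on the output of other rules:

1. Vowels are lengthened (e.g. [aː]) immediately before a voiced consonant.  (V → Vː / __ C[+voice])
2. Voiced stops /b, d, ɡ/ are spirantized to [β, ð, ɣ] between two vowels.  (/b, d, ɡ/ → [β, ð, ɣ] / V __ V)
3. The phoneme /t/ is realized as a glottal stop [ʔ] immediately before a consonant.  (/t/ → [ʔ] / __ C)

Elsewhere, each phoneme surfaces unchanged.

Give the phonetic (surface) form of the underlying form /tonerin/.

/t/ (word-initial): rule 3 targets it, but not immediately before a consonant → unchanged [t].
Rule 1 applies to /o/ (between /t/ and /n/: before a voiced consonant) → [oː].
/n/ (between /o/ and /e/) is unaffected → [n].
/e/ (between /n/ and /r/): before a voiced consonant, so rule 1 applies → [eː].
/r/ — not in any rule's target class → [r].
/i/ (between /r/ and /n/): before a voiced consonant, so rule 1 applies → [iː].
/n/ stays [n].

[toːneːriːn]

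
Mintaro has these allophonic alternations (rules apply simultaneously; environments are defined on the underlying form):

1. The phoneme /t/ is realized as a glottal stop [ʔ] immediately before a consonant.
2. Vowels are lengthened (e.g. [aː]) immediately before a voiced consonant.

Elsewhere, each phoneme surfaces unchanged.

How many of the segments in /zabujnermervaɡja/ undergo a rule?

Segments that undergo a rule: /a/ → [aː] (rule 2); /u/ → [uː] (rule 2); /e/ → [eː] (rule 2); /e/ → [eː] (rule 2); /a/ → [aː] (rule 2).
All other segments surface unchanged.

5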